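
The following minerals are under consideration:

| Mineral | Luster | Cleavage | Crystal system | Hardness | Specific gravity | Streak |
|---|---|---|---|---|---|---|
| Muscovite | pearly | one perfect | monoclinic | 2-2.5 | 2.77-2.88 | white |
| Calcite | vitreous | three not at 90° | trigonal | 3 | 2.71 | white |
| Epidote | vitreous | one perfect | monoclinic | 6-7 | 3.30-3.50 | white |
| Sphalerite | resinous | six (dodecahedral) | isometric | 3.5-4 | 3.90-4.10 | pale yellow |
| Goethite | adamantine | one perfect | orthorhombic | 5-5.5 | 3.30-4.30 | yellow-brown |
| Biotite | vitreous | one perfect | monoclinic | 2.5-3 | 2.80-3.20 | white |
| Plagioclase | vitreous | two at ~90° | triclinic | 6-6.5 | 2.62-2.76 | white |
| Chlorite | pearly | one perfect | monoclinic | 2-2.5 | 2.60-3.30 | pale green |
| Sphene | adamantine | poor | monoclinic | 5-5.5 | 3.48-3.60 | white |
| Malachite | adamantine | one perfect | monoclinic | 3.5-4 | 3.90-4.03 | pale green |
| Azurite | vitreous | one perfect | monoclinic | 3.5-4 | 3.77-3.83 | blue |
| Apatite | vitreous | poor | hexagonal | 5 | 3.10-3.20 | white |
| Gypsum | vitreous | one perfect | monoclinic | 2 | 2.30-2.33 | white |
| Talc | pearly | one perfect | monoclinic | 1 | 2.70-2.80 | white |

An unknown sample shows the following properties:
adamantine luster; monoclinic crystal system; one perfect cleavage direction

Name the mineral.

Malachite

Adamantine luster — leaves Goethite, Sphene, Malachite.
Monoclinic crystal system excludes Goethite.
One perfect cleavage direction is inconsistent with Sphene.
Only Malachite satisfies all observations.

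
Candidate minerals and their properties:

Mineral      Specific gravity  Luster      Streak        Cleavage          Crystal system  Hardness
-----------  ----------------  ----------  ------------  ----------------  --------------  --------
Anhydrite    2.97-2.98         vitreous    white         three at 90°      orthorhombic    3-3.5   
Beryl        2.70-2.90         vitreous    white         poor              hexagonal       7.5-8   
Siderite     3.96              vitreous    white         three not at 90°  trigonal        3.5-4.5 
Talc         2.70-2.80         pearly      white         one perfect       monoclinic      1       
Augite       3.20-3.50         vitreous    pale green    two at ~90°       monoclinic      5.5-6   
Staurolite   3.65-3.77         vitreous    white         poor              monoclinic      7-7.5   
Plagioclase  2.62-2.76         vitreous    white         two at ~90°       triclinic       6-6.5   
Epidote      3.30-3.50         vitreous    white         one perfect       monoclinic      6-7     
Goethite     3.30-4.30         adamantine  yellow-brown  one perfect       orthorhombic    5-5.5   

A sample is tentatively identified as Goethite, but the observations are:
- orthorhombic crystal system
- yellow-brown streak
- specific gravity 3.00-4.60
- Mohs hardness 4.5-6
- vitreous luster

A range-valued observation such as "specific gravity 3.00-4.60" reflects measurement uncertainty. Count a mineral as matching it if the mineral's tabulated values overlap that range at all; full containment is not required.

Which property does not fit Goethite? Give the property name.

Orthorhombic crystal system: Goethite has orthorhombic system — within range.
Yellow-brown streak: Goethite has yellow-brown streak — within range.
Specific gravity 3.00-4.60: Goethite has SG 3.30-4.30 — within range.
Mohs hardness 4.5-6: Goethite has hardness 5-5.5 — within range.
Vitreous luster: Goethite has adamantine luster — outside the reference range.
Only the luster is inconsistent.

luster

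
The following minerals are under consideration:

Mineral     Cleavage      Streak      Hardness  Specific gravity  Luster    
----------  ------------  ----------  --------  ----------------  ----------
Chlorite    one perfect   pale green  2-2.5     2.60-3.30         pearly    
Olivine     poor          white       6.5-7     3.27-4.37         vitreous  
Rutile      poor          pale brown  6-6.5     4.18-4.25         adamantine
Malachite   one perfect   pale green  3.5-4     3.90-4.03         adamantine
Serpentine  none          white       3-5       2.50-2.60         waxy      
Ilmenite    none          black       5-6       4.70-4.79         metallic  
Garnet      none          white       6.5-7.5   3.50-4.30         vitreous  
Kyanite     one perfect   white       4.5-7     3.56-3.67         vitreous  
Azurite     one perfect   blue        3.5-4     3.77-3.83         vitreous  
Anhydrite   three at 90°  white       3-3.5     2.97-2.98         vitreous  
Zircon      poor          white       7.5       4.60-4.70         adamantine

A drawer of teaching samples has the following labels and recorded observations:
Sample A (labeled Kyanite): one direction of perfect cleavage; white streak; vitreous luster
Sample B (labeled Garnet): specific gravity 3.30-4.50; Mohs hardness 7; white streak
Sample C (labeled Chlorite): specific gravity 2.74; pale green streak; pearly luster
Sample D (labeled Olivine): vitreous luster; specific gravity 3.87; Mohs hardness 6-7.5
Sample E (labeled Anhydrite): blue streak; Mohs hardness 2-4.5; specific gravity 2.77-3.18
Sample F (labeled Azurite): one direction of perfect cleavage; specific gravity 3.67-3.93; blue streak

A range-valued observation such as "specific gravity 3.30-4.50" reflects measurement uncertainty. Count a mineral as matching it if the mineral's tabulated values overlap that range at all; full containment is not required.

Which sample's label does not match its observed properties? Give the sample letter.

E

Sample A: every observation is compatible with the reference values for Kyanite.
Sample B: every observation is compatible with the reference values for Garnet.
Sample C: every observation is compatible with the reference values for Chlorite.
Sample D: every observation is compatible with the reference values for Olivine.
Sample E: Anhydrite has white streak, but the record shows blue streak — this label is wrong.
Sample F: every observation is compatible with the reference values for Azurite.
The mislabeled specimen is E.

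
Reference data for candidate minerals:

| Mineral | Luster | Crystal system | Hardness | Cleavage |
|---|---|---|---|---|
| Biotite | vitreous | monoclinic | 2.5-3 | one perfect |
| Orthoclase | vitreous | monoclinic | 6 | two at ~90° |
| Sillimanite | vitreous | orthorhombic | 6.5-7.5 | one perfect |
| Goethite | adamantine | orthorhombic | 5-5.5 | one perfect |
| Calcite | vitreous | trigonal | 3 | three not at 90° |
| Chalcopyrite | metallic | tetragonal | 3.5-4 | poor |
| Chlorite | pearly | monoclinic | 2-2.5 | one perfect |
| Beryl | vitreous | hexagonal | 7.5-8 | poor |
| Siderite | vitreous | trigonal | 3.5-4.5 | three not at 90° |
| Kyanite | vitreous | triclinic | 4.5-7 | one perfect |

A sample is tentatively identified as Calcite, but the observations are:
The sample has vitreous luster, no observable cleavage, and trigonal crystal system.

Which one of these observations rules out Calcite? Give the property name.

Vitreous luster: Calcite has vitreous luster — agrees.
No observable cleavage: Calcite has cleavage three not at 90° — inconsistent.
Trigonal crystal system: Calcite has trigonal system — agrees.
Only the cleavage is inconsistent.

cleavage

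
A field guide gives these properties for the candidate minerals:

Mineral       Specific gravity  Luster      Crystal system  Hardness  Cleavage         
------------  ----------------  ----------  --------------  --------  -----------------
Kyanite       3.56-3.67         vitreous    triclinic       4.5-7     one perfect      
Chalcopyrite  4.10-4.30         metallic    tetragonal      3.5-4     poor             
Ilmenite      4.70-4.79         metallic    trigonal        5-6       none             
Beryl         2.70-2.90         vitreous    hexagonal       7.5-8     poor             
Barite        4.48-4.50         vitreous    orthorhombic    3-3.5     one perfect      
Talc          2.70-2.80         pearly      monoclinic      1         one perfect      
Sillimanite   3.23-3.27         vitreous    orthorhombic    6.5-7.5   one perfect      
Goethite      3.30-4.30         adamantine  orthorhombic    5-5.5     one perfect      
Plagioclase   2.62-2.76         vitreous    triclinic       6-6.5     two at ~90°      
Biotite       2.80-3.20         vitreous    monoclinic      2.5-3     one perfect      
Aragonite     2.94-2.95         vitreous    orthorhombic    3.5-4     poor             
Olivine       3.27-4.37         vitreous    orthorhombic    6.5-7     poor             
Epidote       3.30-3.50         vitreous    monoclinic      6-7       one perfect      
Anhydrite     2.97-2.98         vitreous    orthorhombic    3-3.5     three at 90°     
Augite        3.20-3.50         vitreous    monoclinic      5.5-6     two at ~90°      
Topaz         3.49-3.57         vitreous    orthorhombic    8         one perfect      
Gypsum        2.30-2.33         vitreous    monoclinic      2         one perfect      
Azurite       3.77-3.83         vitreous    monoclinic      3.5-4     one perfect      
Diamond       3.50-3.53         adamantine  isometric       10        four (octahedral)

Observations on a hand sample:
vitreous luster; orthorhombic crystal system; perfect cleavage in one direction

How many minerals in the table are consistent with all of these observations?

3

Vitreous luster rules out Chalcopyrite, Ilmenite, Talc, Goethite, Diamond.
Orthorhombic crystal system: only Barite, Sillimanite, Aragonite, Olivine, Anhydrite, Topaz remain.
Perfect cleavage in one direction rules out Aragonite, Olivine, Anhydrite.
Remaining candidates: Barite, Sillimanite, Topaz.
That is 3 minerals.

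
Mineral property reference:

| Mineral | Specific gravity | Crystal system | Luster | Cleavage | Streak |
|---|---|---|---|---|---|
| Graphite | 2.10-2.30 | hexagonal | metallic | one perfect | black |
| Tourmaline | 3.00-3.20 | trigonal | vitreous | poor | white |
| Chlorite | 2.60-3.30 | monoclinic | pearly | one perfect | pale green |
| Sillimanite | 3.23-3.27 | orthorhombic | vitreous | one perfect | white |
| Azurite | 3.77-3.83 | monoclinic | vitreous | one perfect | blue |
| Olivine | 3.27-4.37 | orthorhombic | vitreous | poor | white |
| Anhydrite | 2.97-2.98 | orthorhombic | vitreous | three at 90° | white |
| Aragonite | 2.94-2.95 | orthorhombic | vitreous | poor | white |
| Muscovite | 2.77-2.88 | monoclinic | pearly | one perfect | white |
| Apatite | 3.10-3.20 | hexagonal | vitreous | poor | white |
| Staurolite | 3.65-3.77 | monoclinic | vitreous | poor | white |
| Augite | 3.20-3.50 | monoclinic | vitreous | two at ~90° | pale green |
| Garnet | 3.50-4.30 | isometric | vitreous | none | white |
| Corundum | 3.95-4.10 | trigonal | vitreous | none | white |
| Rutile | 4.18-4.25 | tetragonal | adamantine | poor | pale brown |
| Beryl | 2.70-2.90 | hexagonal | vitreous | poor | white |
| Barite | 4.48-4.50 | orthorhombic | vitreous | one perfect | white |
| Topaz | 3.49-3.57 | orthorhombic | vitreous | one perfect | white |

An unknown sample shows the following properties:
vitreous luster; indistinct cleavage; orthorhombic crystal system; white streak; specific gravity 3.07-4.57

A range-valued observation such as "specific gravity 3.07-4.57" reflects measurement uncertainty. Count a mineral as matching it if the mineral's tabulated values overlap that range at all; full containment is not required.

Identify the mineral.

Vitreous luster excludes Graphite, Chlorite, Muscovite, Rutile.
Indistinct cleavage: only Tourmaline, Olivine, Aragonite, Apatite, Staurolite, Beryl remain.
Orthorhombic crystal system: narrows the field to Olivine, Aragonite.
White streak: no further eliminations.
Specific gravity 3.07-4.57 is inconsistent with Aragonite.
Olivine is the sole remaining match.

Olivine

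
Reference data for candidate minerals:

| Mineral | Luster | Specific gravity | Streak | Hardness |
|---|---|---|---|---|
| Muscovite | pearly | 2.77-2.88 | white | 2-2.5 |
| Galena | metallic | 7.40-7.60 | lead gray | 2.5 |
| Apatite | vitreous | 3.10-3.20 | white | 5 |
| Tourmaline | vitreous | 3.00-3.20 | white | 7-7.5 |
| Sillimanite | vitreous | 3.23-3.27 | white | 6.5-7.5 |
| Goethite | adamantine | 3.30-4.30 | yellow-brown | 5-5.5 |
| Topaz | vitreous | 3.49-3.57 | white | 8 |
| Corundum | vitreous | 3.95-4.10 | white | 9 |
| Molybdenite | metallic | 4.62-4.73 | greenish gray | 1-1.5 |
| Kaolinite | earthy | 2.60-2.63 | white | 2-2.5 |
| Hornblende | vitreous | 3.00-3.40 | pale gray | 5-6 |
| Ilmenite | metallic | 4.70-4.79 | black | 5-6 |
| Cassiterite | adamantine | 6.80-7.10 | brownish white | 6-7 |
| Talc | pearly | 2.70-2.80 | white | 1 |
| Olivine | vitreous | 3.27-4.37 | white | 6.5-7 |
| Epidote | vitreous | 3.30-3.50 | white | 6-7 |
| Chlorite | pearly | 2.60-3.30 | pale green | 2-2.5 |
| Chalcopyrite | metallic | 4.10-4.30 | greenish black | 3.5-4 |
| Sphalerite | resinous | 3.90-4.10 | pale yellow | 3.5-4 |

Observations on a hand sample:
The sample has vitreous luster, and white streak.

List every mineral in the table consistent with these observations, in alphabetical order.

Vitreous luster: leaves Apatite, Tourmaline, Sillimanite, Topaz, Corundum, Hornblende, Olivine, Epidote.
White streak rules out Hornblende.
Consistent with every observation: Apatite, Corundum, Epidote, Olivine, Sillimanite, Topaz, Tourmaline.

Apatite, Corundum, Epidote, Olivine, Sillimanite, Topaz, Tourmaline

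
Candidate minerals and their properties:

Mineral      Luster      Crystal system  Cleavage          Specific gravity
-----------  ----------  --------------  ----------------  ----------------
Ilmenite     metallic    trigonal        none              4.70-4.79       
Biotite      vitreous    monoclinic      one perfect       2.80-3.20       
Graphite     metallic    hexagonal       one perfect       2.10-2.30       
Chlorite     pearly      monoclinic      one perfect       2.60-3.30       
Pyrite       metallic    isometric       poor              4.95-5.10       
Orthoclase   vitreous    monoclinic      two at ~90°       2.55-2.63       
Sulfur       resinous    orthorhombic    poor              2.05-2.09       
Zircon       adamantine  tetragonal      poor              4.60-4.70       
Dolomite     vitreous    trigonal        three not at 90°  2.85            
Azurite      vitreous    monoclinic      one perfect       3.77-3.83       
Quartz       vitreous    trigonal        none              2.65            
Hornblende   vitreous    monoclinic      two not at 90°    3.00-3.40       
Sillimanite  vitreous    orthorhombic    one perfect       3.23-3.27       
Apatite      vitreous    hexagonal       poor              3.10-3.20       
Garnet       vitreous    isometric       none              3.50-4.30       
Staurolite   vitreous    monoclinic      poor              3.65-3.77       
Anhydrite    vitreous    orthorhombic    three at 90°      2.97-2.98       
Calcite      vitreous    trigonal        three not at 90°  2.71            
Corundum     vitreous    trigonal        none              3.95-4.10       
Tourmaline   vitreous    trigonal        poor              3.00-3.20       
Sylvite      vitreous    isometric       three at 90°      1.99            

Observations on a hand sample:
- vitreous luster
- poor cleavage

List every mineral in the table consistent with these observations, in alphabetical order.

Apatite, Staurolite, Tourmaline

Vitreous luster is inconsistent with Ilmenite, Graphite, Chlorite, Pyrite, Sulfur, Zircon.
Poor cleavage: only Apatite, Staurolite, Tourmaline remain.
The minerals that satisfy all observations are Apatite, Staurolite, Tourmaline.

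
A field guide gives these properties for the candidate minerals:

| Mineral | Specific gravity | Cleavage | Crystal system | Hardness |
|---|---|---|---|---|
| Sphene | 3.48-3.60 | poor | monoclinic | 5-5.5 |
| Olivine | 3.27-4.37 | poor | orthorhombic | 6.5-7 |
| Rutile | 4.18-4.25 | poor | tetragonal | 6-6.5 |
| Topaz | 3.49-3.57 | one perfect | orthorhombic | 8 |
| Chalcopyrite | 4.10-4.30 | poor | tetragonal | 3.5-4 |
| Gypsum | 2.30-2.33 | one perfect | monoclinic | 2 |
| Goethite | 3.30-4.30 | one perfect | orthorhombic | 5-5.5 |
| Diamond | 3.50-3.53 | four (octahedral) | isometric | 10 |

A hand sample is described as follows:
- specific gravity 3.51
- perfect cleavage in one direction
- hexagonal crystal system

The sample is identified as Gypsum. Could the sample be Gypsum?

Specific gravity 3.51 — Gypsum has SG 2.30-2.33; which does not match.
Perfect cleavage in one direction — matches Gypsum (cleavage one perfect).
Hexagonal crystal system — Gypsum has monoclinic system; which does not match.
2 of the observed properties are inconsistent with Gypsum.

Inconsistent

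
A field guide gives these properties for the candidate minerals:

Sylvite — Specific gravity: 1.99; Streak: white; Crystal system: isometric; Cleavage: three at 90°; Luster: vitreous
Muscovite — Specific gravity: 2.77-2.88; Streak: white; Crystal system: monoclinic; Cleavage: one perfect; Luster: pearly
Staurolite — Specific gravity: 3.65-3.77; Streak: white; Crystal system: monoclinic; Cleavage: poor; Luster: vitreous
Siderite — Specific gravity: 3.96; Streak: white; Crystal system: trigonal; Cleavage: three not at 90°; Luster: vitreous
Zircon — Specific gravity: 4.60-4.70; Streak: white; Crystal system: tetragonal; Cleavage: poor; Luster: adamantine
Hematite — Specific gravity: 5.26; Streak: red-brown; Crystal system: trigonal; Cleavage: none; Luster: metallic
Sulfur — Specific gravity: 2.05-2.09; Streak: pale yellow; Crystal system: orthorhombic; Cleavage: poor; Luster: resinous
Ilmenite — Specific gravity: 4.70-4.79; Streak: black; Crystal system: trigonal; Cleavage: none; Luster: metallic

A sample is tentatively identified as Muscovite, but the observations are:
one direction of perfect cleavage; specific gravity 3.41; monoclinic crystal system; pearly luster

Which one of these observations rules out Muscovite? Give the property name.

One direction of perfect cleavage: Muscovite has cleavage one perfect — agrees.
Specific gravity 3.41: Muscovite has SG 2.77-2.88 — outside the reference range.
Monoclinic crystal system: Muscovite has monoclinic system — agrees.
Pearly luster: Muscovite has pearly luster — agrees.
Only the specific gravity is inconsistent.

specific gravity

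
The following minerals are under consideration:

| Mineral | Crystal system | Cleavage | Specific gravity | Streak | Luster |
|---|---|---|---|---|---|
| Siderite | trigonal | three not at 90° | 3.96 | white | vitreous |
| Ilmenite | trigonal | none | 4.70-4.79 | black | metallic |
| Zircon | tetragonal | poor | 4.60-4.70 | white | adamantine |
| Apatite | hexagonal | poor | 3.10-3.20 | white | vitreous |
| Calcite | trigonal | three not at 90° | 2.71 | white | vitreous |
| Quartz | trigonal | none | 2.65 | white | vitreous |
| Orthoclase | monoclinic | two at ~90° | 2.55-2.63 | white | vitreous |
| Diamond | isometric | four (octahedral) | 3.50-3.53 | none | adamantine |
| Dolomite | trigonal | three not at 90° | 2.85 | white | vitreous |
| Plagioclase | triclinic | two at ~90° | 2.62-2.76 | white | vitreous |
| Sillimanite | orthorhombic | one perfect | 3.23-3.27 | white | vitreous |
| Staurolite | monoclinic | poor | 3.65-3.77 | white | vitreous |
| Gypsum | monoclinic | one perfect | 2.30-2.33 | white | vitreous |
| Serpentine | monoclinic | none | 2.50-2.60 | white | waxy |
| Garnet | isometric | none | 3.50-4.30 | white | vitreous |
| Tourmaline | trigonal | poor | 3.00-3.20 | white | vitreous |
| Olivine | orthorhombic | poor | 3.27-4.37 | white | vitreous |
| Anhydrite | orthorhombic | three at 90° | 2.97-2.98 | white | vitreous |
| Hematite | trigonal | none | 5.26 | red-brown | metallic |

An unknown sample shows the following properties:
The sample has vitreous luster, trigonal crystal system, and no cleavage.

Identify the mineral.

Quartz

Vitreous luster eliminates Ilmenite, Zircon, Diamond, Serpentine, Hematite.
Trigonal crystal system: leaves Siderite, Calcite, Quartz, Dolomite, Tourmaline.
No cleavage: Quartz remains.
The only mineral consistent with every observation is Quartz.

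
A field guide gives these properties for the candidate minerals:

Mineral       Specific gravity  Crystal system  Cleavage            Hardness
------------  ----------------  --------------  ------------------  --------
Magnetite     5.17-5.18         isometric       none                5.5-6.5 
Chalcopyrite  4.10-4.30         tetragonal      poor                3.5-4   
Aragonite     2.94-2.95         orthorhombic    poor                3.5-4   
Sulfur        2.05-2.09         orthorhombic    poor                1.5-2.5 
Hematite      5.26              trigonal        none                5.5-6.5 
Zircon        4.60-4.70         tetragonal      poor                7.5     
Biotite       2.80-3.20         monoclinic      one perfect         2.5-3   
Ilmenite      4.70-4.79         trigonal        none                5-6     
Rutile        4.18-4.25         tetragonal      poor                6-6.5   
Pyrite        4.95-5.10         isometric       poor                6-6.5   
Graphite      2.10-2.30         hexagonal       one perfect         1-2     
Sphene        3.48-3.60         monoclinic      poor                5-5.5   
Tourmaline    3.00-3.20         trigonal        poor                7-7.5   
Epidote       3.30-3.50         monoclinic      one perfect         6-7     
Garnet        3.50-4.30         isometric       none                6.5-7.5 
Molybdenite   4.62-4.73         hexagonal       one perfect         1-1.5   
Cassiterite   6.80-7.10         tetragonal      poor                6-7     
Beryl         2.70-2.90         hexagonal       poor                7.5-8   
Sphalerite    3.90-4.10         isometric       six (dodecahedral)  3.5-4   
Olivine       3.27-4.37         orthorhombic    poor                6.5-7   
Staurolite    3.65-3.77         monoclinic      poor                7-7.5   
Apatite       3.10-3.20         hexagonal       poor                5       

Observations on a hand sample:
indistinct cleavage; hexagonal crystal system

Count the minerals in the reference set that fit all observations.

Indistinct cleavage — only Chalcopyrite, Aragonite, Sulfur, Zircon, Rutile, Pyrite, Sphene, Tourmaline, Cassiterite, Beryl, Olivine, Staurolite, Apatite remain.
Hexagonal crystal system — Beryl, Apatite remain.
Consistent with every observation: Apatite, Beryl.
That is 2 minerals.

2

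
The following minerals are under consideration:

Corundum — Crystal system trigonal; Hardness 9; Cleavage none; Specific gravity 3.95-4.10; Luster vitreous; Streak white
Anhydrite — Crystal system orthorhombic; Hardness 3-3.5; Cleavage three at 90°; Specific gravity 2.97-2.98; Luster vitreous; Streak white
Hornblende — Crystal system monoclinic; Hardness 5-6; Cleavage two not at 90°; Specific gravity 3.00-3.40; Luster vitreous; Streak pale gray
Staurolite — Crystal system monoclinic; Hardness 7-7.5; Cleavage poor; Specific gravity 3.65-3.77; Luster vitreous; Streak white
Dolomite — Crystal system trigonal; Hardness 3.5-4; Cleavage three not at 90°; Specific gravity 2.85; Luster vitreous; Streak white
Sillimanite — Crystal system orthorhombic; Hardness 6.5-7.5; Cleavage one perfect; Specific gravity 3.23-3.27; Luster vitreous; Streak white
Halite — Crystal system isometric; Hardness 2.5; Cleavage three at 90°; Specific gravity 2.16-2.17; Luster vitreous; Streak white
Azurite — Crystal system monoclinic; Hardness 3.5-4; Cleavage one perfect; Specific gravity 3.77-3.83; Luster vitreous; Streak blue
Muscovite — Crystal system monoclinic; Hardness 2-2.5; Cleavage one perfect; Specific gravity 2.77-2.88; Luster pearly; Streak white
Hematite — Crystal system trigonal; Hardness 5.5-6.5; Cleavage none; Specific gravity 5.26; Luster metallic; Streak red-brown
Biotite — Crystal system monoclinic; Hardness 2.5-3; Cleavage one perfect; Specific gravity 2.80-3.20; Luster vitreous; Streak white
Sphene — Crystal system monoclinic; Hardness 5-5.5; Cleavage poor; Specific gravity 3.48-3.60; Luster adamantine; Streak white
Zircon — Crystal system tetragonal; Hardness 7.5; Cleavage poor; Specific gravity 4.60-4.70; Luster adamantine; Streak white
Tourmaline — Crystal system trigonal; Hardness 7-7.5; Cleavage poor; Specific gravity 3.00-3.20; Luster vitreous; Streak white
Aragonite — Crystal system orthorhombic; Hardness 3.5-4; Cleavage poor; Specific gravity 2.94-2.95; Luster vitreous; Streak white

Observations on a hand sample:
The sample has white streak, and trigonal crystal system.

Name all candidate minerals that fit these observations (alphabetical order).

Corundum, Dolomite, Tourmaline

White streak excludes Hornblende, Azurite, Hematite.
Trigonal crystal system — narrows the field to Corundum, Dolomite, Tourmaline.
Consistent with every observation: Corundum, Dolomite, Tourmaline.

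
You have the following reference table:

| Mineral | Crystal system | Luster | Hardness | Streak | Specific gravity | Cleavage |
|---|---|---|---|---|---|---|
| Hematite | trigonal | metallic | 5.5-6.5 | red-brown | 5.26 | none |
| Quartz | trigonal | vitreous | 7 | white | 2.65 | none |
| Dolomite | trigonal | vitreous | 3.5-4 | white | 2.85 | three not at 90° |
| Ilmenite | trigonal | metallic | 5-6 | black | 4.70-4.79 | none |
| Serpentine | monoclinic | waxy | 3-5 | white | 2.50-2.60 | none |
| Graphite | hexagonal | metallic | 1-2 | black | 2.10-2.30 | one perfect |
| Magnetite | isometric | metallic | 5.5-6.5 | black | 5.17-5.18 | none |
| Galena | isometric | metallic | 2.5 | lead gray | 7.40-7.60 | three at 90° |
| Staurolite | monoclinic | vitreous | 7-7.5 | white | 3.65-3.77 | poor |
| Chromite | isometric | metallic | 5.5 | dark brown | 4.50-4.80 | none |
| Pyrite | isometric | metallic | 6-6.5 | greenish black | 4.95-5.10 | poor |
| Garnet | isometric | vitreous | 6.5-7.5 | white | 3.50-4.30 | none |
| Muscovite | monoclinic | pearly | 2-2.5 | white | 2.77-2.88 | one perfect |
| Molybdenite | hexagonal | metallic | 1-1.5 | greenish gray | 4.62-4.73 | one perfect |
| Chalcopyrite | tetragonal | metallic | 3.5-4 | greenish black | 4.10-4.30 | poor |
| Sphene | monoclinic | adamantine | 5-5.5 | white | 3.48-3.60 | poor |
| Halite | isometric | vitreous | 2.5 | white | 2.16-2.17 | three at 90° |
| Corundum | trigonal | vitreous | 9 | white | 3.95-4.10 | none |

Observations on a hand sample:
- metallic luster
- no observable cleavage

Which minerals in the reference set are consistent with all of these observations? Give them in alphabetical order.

Metallic luster: leaves Hematite, Ilmenite, Graphite, Magnetite, Galena, Chromite, Pyrite, Molybdenite, Chalcopyrite.
No observable cleavage: narrows the field to Hematite, Ilmenite, Magnetite, Chromite.
Consistent with every observation: Chromite, Hematite, Ilmenite, Magnetite.

Chromite, Hematite, Ilmenite, Magnetite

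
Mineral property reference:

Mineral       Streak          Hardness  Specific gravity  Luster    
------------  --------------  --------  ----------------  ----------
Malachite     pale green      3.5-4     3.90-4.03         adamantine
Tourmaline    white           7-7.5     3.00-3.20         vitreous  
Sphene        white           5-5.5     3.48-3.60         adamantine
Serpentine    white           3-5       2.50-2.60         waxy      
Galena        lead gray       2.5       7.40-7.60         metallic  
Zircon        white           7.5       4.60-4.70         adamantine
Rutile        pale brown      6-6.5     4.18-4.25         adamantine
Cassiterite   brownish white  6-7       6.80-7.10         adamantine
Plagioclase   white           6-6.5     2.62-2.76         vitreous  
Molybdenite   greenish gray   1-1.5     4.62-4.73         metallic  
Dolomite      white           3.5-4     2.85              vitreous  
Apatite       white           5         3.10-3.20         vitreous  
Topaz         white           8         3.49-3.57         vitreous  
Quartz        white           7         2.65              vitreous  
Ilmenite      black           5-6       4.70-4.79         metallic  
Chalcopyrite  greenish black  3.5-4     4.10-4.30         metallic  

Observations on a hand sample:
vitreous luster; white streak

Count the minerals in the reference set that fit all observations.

6

Vitreous luster — narrows the field to Tourmaline, Plagioclase, Dolomite, Apatite, Topaz, Quartz.
White streak — every remaining candidate is consistent.
The minerals that satisfy all observations are Apatite, Dolomite, Plagioclase, Quartz, Topaz, Tourmaline.
That is 6 minerals.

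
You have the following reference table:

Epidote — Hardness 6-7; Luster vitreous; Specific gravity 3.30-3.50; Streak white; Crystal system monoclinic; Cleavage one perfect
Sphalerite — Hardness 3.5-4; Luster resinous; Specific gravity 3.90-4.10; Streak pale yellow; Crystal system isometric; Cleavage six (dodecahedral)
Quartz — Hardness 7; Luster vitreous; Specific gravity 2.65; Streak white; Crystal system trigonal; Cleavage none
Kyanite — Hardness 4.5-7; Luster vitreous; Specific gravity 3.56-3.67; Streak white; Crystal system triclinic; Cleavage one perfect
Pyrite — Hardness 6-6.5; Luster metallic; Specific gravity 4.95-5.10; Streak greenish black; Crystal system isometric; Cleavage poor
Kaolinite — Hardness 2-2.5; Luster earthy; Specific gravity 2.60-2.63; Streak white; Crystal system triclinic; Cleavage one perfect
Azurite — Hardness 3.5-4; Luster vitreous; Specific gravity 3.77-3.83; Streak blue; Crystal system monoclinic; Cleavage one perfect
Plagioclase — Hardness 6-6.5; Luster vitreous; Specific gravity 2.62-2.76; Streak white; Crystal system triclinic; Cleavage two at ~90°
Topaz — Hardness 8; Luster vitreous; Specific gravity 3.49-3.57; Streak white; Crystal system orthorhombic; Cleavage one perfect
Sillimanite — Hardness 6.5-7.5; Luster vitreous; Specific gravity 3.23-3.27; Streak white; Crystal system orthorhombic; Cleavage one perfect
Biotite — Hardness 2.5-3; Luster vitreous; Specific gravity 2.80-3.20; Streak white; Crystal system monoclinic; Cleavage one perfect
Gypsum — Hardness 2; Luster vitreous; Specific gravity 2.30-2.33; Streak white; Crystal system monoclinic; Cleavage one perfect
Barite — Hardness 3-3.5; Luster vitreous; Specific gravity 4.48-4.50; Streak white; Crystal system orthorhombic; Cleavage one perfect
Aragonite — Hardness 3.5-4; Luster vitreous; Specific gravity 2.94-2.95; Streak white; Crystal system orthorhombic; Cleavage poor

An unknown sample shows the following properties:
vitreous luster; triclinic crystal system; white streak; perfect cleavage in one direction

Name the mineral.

Vitreous luster excludes Sphalerite, Pyrite, Kaolinite.
Triclinic crystal system — narrows the field to Kyanite, Plagioclase.
White streak — no further eliminations.
Perfect cleavage in one direction excludes Plagioclase.
Only Kyanite satisfies all observations.

Kyanite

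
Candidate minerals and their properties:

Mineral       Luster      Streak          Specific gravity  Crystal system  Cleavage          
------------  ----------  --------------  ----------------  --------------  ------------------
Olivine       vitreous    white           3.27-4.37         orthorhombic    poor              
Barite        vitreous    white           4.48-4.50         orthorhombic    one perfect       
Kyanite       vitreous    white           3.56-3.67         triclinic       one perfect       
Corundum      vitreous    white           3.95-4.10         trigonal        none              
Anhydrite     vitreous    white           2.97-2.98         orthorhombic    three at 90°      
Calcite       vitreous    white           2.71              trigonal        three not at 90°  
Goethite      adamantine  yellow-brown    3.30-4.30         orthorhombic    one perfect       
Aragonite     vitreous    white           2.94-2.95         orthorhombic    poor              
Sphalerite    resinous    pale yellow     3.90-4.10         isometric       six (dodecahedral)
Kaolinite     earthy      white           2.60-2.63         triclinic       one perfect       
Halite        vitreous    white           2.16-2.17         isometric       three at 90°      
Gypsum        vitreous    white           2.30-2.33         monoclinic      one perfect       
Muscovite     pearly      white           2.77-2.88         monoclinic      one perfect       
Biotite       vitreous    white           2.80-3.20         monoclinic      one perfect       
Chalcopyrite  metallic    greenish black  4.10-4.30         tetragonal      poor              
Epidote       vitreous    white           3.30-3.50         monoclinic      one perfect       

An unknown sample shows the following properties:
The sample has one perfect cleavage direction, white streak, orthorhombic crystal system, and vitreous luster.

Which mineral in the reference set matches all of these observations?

Barite

One perfect cleavage direction — leaves Barite, Kyanite, Goethite, Kaolinite, Gypsum, Muscovite, Biotite, Epidote.
White streak rules out Goethite.
Orthorhombic crystal system — narrows the field to Barite.
Vitreous luster — every remaining candidate is consistent.
Only Barite satisfies all observations.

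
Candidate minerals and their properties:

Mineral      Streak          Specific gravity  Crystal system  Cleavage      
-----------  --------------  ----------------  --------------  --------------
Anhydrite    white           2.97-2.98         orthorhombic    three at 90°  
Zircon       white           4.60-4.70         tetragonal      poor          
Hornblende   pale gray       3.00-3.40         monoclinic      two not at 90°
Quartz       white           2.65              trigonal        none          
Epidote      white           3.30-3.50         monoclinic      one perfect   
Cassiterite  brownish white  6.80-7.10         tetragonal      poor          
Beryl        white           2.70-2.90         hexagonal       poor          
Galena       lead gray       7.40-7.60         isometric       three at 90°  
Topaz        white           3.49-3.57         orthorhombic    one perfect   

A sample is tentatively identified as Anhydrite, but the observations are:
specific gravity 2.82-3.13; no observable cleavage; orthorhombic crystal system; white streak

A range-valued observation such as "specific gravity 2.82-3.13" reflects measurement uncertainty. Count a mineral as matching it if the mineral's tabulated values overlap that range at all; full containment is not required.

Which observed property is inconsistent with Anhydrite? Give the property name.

Specific gravity 2.82-3.13: Anhydrite has SG 2.97-2.98 — matches.
No observable cleavage: Anhydrite has cleavage three at 90° — does not match.
Orthorhombic crystal system: Anhydrite has orthorhombic system — matches.
White streak: Anhydrite has white streak — matches.
Only the cleavage is inconsistent.

cleavage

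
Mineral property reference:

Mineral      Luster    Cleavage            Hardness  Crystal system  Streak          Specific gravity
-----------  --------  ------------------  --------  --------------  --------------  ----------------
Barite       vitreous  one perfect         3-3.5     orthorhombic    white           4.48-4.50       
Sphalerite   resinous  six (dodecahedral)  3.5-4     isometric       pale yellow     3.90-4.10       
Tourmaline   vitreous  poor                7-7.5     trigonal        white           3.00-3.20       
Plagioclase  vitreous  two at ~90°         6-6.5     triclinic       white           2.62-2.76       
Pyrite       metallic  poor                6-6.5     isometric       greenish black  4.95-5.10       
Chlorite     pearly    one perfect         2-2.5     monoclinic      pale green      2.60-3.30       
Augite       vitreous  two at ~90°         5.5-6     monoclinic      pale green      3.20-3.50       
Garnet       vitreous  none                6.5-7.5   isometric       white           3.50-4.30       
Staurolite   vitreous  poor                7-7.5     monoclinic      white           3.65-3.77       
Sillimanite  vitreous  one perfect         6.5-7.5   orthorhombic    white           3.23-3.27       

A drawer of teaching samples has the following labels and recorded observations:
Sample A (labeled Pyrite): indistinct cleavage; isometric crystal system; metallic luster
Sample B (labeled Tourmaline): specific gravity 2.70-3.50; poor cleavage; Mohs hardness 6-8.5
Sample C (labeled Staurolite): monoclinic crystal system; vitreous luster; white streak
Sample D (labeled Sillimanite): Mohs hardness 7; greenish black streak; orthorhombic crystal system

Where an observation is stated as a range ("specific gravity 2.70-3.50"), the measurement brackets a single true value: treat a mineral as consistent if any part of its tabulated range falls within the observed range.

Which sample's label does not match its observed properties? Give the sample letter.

D

Sample A: every observation is compatible with the reference values for Pyrite.
Sample B: every observation is compatible with the reference values for Tourmaline.
Sample C: every observation is compatible with the reference values for Staurolite.
Sample D: Sillimanite has white streak, but the record shows greenish black streak — this label is wrong.
Sample D is the mislabeled one.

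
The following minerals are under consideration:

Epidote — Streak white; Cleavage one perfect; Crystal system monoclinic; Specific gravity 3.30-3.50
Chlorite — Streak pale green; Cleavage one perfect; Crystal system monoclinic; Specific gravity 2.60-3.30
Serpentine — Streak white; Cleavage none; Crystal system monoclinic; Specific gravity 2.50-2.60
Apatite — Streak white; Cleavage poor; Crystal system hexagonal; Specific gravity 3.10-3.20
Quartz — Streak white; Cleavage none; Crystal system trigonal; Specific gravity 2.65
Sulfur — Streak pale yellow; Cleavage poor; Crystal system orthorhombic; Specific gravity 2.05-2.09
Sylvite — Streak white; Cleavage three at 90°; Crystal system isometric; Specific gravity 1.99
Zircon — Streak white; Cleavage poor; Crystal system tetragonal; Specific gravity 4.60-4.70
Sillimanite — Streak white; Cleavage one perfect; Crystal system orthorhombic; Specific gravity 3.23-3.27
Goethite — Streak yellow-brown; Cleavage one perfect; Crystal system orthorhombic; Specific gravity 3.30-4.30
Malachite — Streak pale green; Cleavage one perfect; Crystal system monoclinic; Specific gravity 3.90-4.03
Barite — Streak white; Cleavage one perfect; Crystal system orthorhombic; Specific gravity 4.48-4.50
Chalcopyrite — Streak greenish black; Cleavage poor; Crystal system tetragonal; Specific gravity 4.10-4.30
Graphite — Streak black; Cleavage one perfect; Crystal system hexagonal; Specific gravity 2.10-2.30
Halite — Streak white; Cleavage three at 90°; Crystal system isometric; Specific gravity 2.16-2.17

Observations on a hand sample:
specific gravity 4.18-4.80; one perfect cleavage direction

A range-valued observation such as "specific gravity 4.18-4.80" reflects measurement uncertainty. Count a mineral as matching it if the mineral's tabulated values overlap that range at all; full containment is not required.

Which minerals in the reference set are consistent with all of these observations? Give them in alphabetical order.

Specific gravity 4.18-4.80: leaves Zircon, Goethite, Barite, Chalcopyrite.
One perfect cleavage direction is inconsistent with Zircon, Chalcopyrite.
Consistent with every observation: Barite, Goethite.

Barite, Goethite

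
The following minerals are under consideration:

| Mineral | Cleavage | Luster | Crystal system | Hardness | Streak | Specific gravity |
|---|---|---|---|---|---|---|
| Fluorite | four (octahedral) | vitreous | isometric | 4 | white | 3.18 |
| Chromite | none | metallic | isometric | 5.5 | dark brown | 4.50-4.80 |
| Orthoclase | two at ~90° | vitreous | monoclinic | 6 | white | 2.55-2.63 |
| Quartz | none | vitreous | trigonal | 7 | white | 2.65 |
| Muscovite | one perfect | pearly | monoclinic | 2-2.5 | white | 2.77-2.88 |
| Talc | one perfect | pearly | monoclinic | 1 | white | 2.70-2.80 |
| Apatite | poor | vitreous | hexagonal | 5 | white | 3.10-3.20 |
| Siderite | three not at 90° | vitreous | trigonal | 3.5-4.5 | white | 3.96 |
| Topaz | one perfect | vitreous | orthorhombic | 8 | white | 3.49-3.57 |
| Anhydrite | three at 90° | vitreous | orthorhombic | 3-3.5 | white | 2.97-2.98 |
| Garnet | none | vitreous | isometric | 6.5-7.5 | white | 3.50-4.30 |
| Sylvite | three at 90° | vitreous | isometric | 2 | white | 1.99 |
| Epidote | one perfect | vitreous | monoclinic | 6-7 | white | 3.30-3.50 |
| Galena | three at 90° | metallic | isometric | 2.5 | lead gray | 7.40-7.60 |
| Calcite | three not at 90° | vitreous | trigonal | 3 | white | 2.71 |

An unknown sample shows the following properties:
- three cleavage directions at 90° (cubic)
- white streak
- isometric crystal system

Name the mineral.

Three cleavage directions at 90° (cubic) — narrows the field to Anhydrite, Sylvite, Galena.
White streak is inconsistent with Galena.
Isometric crystal system eliminates Anhydrite.
Only Sylvite satisfies all observations.

Sylvite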